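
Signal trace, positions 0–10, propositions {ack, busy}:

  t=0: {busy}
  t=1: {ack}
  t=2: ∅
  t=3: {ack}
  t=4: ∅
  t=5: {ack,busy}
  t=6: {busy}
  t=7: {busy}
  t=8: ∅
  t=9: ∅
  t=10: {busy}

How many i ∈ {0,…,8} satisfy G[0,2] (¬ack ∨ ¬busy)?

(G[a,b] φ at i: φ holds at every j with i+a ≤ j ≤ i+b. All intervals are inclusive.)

6

Evaluate at each i in [0,8]:
  i=0: ✓ (all of [0,2])
  i=1: ✓ (all of [1,3])
  i=2: ✓ (all of [2,4])
  i=3: ✗ (fails at j=5)
  i=4: ✗ (fails at j=5)
  i=5: ✗ (fails at j=5)
  i=6: ✓ (all of [6,8])
  i=7: ✓ (all of [7,9])
  i=8: ✓ (all of [8,10])
Positions where it holds: {0, 1, 2, 6, 7, 8} → 6.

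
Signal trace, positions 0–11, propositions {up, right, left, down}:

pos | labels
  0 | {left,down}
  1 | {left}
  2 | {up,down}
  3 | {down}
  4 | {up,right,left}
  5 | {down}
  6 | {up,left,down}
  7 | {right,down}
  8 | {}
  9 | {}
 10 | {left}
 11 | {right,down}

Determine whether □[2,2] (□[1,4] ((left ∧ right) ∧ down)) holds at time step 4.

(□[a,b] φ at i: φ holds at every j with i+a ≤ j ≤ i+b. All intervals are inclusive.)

False

Check □[1,4] ((left ∧ right) ∧ down) at every j in [6,6]:
  j=6: fails at 7
Fails at j=6 → formula fails.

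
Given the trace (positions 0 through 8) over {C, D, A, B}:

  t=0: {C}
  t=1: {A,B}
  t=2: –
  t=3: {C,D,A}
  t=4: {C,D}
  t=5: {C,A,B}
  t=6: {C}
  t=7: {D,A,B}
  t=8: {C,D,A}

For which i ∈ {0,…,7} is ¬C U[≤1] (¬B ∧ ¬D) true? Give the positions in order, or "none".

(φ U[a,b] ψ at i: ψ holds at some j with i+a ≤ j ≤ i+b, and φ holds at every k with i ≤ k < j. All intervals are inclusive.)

Evaluate at each i in [0,7]:
  i=0: ✓ (rhs at j=0)
  i=1: ✓ (rhs at j=2; lhs holds on [1,1])
  i=2: ✓ (rhs at j=2)
  i=3: ✗ (no rhs in [3,4])
  i=4: ✗ (no rhs in [4,5])
  i=5: ✗ (lhs fails at k=5 before rhs at j=6)
  i=6: ✓ (rhs at j=6)
  i=7: ✗ (no rhs in [7,8])

0, 1, 2, 6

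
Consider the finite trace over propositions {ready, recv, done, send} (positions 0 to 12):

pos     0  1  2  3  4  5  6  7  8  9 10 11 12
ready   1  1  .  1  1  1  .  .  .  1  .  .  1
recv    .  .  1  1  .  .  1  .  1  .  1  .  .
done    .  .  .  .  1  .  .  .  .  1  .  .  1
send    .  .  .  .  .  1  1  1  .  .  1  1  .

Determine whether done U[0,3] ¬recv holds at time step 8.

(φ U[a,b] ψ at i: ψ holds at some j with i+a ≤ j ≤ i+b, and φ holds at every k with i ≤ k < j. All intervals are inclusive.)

False

Need some j in [8,11] with ¬recv, and done at every k in [8,j-1].
  j=8: ¬recv false.
  j=9: ¬recv holds, but done fails at k=8 → not this j.
  j=10: ¬recv false.
  j=11: ¬recv holds, but done fails at k=8 → not this j.
No j in the window works → until fails.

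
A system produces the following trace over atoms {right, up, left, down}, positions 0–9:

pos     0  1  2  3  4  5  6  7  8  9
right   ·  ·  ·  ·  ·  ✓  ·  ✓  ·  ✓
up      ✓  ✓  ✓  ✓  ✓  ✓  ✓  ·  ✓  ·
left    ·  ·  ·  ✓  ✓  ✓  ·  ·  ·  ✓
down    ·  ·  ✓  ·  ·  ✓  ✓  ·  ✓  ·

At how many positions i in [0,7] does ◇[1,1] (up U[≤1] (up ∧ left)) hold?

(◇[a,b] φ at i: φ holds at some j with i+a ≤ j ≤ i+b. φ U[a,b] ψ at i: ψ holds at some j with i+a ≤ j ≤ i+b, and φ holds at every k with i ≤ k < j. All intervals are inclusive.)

Evaluate at each i in [0,7]:
  i=0: ✗ (none in [1,1])
  i=1: ✓ (witness j=2)
  i=2: ✓ (witness j=3)
  i=3: ✓ (witness j=4)
  i=4: ✓ (witness j=5)
  i=5: ✗ (none in [6,6])
  i=6: ✗ (none in [7,7])
  i=7: ✗ (none in [8,8])
Positions where it holds: {1, 2, 3, 4} → 4.

4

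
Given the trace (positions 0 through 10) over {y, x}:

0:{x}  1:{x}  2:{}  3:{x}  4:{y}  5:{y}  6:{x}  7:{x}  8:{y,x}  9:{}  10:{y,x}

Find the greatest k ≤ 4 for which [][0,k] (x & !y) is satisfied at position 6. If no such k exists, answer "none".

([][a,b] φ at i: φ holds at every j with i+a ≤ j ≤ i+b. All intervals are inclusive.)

1

(x & !y) must hold from j=6 onward; find where it first fails.
  j=6: holds
  j=7: holds
  j=8: fails
Holds on [6,7], so largest k = 1.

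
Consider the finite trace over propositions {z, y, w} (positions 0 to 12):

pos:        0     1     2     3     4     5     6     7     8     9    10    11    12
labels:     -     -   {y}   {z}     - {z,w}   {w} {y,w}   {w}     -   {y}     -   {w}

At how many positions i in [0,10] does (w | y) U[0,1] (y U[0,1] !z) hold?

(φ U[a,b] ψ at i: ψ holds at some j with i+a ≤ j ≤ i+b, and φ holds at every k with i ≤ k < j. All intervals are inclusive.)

10

Evaluate at each i in [0,10]:
  i=0: ✓ (rhs at j=0)
  i=1: ✓ (rhs at j=1)
  i=2: ✓ (rhs at j=2)
  i=3: ✗ (lhs fails at k=3 before rhs at j=4)
  i=4: ✓ (rhs at j=4)
  i=5: ✓ (rhs at j=6; lhs holds on [5,5])
  i=6: ✓ (rhs at j=6)
  i=7: ✓ (rhs at j=7)
  i=8: ✓ (rhs at j=8)
  i=9: ✓ (rhs at j=9)
  i=10: ✓ (rhs at j=10)
Positions where it holds: {0, 1, 2, 4, 5, 6, 7, 8, 9, 10} → 10.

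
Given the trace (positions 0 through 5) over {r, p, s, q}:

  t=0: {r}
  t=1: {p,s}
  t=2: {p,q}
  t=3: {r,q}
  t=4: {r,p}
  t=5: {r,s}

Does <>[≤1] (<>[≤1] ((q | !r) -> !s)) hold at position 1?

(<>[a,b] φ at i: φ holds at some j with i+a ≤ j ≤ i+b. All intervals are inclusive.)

Check <>[≤1] ((q | !r) -> !s) at each j in [1,2]:
  j=1: holds (witness at 2)
  j=2: holds (witness at 2)
Found at j=1 → formula holds.

True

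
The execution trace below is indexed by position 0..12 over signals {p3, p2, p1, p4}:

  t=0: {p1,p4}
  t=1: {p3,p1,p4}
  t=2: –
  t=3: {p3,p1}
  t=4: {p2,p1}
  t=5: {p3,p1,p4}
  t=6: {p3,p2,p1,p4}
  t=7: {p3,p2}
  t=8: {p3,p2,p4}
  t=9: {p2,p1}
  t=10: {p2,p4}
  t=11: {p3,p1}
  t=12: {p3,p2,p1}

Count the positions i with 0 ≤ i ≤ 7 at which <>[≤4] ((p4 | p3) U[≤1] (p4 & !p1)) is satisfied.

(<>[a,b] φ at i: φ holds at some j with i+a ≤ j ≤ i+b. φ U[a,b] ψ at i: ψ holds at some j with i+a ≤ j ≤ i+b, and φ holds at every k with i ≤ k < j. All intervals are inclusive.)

Evaluate at each i in [0,7]:
  i=0: ✗ (none in [0,4])
  i=1: ✗ (none in [1,5])
  i=2: ✗ (none in [2,6])
  i=3: ✓ (witness j=7)
  i=4: ✓ (witness j=7)
  i=5: ✓ (witness j=7)
  i=6: ✓ (witness j=7)
  i=7: ✓ (witness j=7)
Positions where it holds: {3, 4, 5, 6, 7} → 5.

5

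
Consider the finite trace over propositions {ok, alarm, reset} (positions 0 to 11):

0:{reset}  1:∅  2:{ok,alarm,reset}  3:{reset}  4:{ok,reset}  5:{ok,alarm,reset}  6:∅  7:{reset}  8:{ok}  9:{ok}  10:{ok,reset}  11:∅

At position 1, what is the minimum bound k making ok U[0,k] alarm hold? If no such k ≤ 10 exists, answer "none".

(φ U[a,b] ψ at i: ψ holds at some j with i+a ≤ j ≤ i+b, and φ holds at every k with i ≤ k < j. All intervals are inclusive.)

Need earliest j ≥ 1 with alarm, and ok at every k in [1,j-1].
  j=1: rhs fails.
  j=2: rhs holds but lhs fails at k=1.
  j=3: rhs fails.
  j=4: rhs fails.
  j=5: rhs holds but lhs fails at k=1.
  j=6: rhs fails.
  j=7: rhs fails.
  j=8: rhs fails.
  j=9: rhs fails.
  j=10: rhs fails.
  j=11: rhs fails.
No witness within the range → none.

none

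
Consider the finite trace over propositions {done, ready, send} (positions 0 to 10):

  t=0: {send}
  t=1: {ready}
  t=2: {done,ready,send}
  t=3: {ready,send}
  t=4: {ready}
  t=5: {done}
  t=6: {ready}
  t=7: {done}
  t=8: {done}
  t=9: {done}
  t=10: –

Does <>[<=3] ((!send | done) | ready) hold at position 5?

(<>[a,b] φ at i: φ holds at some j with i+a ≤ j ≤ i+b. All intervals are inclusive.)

Check ((!send | done) | ready) at each j in [5,8]:
  j=5: true
  j=6: true
  j=7: true
  j=8: true
Found at j=5 → formula holds.

True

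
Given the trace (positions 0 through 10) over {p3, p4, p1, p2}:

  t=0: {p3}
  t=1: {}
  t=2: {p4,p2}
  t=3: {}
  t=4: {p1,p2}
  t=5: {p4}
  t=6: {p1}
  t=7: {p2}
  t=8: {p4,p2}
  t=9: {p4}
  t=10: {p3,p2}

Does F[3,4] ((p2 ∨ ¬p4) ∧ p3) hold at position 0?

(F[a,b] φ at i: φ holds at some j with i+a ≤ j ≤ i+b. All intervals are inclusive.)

Check ((p2 ∨ ¬p4) ∧ p3) at each j in [3,4]:
  j=3: false
  j=4: false
No position in the window satisfies it → formula fails.

No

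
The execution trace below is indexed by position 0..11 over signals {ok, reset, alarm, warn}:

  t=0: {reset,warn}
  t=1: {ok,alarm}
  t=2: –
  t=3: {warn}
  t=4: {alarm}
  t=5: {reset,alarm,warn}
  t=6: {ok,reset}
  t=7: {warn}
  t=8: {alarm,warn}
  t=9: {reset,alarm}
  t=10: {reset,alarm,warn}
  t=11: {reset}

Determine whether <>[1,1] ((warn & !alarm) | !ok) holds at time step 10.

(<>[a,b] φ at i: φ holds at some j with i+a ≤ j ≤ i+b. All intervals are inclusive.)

Holds

Check ((warn & !alarm) | !ok) at each j in [11,11]:
  j=11: true
Found at j=11 → formula holds.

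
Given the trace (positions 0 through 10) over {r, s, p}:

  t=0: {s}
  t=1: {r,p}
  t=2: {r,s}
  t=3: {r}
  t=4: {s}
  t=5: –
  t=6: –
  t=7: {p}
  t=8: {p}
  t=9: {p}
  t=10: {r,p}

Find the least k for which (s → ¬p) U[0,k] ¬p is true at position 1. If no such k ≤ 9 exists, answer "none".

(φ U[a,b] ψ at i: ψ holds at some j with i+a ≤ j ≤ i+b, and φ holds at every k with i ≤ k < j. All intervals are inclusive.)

1

Need earliest j ≥ 1 with ¬p, and (s → ¬p) at every k in [1,j-1].
  j=1: rhs fails.
  j=2: rhs holds; lhs holds on [1,1]. k = 1.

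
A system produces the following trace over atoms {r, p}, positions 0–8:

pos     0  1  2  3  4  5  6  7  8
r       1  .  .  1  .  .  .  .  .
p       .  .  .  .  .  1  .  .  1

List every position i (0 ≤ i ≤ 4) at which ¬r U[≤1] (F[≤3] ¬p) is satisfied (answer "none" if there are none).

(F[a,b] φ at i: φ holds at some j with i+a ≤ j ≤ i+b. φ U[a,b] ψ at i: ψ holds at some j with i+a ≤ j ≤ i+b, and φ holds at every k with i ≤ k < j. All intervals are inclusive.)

Evaluate at each i in [0,4]:
  i=0: ✓ (rhs at j=0)
  i=1: ✓ (rhs at j=1)
  i=2: ✓ (rhs at j=2)
  i=3: ✓ (rhs at j=3)
  i=4: ✓ (rhs at j=4)

0, 1, 2, 3, 4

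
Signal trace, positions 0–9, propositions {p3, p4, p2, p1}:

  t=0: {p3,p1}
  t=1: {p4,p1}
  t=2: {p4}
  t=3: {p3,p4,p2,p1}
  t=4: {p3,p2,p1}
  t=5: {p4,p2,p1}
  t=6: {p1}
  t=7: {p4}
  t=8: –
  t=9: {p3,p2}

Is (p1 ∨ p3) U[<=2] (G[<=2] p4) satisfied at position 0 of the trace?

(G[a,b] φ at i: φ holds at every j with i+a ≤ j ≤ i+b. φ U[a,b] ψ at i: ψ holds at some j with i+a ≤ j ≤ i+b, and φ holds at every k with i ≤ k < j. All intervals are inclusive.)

Need some j in [0,2] with G[<=2] p4, and (p1 ∨ p3) at every k in [0,j-1].
  j=0: G[<=2] p4 — fails at 0.
  j=1: G[<=2] p4 holds; (p1 ∨ p3) holds at every k in [0,0] → satisfied.

Yes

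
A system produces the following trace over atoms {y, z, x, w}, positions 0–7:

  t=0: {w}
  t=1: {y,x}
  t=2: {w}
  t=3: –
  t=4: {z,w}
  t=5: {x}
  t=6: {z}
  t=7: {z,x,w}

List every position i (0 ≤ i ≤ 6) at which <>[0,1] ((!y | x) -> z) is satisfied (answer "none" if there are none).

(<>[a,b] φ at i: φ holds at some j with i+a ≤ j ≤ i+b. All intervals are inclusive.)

Evaluate at each i in [0,6]:
  i=0: ✗ (none in [0,1])
  i=1: ✗ (none in [1,2])
  i=2: ✗ (none in [2,3])
  i=3: ✓ (witness j=4)
  i=4: ✓ (witness j=4)
  i=5: ✓ (witness j=6)
  i=6: ✓ (witness j=6)

3, 4, 5, 6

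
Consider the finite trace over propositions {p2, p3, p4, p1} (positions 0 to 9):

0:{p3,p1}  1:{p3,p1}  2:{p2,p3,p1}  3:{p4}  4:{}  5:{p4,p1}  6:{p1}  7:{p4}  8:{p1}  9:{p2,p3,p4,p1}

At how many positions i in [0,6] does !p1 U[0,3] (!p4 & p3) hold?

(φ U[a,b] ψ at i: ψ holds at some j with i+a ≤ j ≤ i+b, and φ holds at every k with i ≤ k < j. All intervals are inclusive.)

3

Evaluate at each i in [0,6]:
  i=0: ✓ (rhs at j=0)
  i=1: ✓ (rhs at j=1)
  i=2: ✓ (rhs at j=2)
  i=3: ✗ (no rhs in [3,6])
  i=4: ✗ (no rhs in [4,7])
  i=5: ✗ (no rhs in [5,8])
  i=6: ✗ (no rhs in [6,9])
Positions where it holds: {0, 1, 2} → 3.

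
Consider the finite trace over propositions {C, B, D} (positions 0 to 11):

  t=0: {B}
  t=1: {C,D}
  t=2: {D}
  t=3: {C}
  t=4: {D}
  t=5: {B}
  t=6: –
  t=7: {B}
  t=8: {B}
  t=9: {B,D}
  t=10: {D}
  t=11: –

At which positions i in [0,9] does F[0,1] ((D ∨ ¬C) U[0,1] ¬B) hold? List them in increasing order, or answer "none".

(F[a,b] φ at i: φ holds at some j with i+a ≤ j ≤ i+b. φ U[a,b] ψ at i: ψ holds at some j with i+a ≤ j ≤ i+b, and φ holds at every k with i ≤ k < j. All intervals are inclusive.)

0, 1, 2, 3, 4, 5, 6, 8, 9

Evaluate at each i in [0,9]:
  i=0: ✓ (witness j=0)
  i=1: ✓ (witness j=1)
  i=2: ✓ (witness j=2)
  i=3: ✓ (witness j=3)
  i=4: ✓ (witness j=4)
  i=5: ✓ (witness j=5)
  i=6: ✓ (witness j=6)
  i=7: ✗ (none in [7,8])
  i=8: ✓ (witness j=9)
  i=9: ✓ (witness j=9)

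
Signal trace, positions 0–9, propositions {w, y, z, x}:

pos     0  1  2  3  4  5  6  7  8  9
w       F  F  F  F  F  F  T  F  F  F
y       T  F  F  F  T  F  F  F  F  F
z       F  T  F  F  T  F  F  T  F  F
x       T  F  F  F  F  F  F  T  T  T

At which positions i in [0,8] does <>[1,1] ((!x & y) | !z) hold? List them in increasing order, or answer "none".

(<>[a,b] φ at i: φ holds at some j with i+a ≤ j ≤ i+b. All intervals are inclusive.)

Evaluate at each i in [0,8]:
  i=0: ✗ (none in [1,1])
  i=1: ✓ (witness j=2)
  i=2: ✓ (witness j=3)
  i=3: ✓ (witness j=4)
  i=4: ✓ (witness j=5)
  i=5: ✓ (witness j=6)
  i=6: ✗ (none in [7,7])
  i=7: ✓ (witness j=8)
  i=8: ✓ (witness j=9)

1, 2, 3, 4, 5, 7, 8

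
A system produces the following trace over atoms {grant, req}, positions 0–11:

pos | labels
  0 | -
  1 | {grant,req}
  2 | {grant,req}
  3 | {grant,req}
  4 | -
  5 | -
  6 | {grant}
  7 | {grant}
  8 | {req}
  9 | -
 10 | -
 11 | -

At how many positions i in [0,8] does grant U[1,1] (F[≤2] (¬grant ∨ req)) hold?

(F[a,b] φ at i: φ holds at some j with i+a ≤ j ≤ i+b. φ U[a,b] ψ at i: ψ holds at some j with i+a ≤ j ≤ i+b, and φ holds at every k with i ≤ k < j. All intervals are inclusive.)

Evaluate at each i in [0,8]:
  i=0: ✗ (lhs fails at k=0 before rhs at j=1)
  i=1: ✓ (rhs at j=2; lhs holds on [1,1])
  i=2: ✓ (rhs at j=3; lhs holds on [2,2])
  i=3: ✓ (rhs at j=4; lhs holds on [3,3])
  i=4: ✗ (lhs fails at k=4 before rhs at j=5)
  i=5: ✗ (lhs fails at k=5 before rhs at j=6)
  i=6: ✓ (rhs at j=7; lhs holds on [6,6])
  i=7: ✓ (rhs at j=8; lhs holds on [7,7])
  i=8: ✗ (lhs fails at k=8 before rhs at j=9)
Positions where it holds: {1, 2, 3, 6, 7} → 5.

5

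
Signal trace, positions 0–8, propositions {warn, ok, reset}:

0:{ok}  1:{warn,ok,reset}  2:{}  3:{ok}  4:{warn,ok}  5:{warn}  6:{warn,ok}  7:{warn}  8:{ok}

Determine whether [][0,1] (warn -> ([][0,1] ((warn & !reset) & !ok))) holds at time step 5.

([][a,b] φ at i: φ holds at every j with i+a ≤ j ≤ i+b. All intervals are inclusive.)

No

Check (warn -> ([][0,1] ((warn & !reset) & !ok))) at every j in [5,6]:
  j=5: antecedent true; consequent fails at 6 → ✗
  j=6: antecedent true; consequent fails at 6 → ✗
Fails at j=5 → formula fails.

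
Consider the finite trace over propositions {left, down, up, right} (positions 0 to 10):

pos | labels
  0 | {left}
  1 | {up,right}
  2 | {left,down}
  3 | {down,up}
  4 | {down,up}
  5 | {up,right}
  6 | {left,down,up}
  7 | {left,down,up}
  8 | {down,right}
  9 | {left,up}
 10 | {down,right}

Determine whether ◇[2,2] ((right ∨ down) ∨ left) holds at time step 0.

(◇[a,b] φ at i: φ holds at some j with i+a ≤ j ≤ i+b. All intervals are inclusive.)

True

Check ((right ∨ down) ∨ left) at each j in [2,2]:
  j=2: true
Found at j=2 → formula holds.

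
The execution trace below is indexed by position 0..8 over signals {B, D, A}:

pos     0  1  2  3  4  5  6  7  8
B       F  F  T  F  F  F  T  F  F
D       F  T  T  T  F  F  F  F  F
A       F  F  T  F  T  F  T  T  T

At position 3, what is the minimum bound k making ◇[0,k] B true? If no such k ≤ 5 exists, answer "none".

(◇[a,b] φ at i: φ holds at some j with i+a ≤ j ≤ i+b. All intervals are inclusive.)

3

Scan j = 3,4,… for B:
  j=3: fails
  j=4: fails
  j=5: fails
  j=6: holds
First hit at j=6, so smallest k = 6-3 = 3.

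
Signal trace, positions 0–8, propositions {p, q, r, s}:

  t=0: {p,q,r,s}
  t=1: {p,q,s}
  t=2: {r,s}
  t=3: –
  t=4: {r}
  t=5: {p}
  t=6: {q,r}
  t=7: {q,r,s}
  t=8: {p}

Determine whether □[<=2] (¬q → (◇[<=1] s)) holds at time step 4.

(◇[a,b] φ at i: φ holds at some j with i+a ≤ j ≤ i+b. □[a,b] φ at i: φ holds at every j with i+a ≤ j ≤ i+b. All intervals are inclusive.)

Check (¬q → (◇[<=1] s)) at every j in [4,6]:
  j=4: antecedent true; consequent fails (none in [4,5]) → ✗
  j=5: antecedent true; consequent fails (none in [5,6]) → ✗
  j=6: antecedent false → ✓
Fails at j=4 → formula fails.

Does not hold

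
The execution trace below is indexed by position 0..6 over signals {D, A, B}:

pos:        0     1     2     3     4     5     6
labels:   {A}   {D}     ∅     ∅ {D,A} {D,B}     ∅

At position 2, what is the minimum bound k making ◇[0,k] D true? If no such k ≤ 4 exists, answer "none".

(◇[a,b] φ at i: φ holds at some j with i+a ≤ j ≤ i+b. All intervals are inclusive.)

Scan j = 2,3,… for D:
  j=2: fails
  j=3: fails
  j=4: holds
First hit at j=4, so smallest k = 4-2 = 2.

2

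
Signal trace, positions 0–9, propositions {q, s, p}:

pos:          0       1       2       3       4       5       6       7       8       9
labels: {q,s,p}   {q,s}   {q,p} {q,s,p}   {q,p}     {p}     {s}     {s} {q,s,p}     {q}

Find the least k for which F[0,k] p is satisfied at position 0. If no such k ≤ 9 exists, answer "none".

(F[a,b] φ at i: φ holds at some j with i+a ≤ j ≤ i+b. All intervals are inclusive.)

0

Scan j = 0,1,… for p:
  j=0: holds
First hit at j=0, so smallest k = 0-0 = 0.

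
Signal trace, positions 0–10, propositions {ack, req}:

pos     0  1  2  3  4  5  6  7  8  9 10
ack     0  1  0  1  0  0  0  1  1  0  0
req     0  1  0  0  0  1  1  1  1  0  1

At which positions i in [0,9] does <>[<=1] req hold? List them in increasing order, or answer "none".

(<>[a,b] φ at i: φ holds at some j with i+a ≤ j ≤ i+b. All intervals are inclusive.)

0, 1, 4, 5, 6, 7, 8, 9

Evaluate at each i in [0,9]:
  i=0: ✓ (witness j=1)
  i=1: ✓ (witness j=1)
  i=2: ✗ (none in [2,3])
  i=3: ✗ (none in [3,4])
  i=4: ✓ (witness j=5)
  i=5: ✓ (witness j=5)
  i=6: ✓ (witness j=6)
  i=7: ✓ (witness j=7)
  i=8: ✓ (witness j=8)
  i=9: ✓ (witness j=10)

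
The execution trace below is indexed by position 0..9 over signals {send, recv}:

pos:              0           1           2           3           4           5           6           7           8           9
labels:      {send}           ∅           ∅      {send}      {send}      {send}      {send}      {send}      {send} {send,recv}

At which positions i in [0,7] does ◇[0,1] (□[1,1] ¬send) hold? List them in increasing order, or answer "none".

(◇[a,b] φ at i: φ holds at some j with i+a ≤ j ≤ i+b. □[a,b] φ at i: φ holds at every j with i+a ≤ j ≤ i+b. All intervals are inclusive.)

Evaluate at each i in [0,7]:
  i=0: ✓ (witness j=0)
  i=1: ✓ (witness j=1)
  i=2: ✗ (none in [2,3])
  i=3: ✗ (none in [3,4])
  i=4: ✗ (none in [4,5])
  i=5: ✗ (none in [5,6])
  i=6: ✗ (none in [6,7])
  i=7: ✗ (none in [7,8])

0, 1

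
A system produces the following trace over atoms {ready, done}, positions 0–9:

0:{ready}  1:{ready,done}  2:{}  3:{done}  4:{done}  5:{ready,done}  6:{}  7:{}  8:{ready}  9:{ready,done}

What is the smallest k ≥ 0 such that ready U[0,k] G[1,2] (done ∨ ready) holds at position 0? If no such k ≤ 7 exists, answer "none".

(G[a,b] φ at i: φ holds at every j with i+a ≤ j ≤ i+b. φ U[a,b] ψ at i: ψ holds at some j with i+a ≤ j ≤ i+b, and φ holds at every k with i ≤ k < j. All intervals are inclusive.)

2

Need earliest j ≥ 0 with G[1,2] (done ∨ ready), and ready at every k in [0,j-1].
  j=0: rhs fails.
  j=1: rhs fails.
  j=2: rhs holds; lhs holds on [0,1]. k = 2.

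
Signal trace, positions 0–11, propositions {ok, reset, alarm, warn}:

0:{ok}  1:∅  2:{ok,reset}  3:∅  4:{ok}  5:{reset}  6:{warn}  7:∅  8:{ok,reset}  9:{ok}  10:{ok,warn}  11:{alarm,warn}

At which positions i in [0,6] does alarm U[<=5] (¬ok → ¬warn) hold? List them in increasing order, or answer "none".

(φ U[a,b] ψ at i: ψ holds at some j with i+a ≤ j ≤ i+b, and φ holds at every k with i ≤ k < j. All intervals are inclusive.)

0, 1, 2, 3, 4, 5

Evaluate at each i in [0,6]:
  i=0: ✓ (rhs at j=0)
  i=1: ✓ (rhs at j=1)
  i=2: ✓ (rhs at j=2)
  i=3: ✓ (rhs at j=3)
  i=4: ✓ (rhs at j=4)
  i=5: ✓ (rhs at j=5)
  i=6: ✗ (lhs fails at k=6 before rhs at j=7)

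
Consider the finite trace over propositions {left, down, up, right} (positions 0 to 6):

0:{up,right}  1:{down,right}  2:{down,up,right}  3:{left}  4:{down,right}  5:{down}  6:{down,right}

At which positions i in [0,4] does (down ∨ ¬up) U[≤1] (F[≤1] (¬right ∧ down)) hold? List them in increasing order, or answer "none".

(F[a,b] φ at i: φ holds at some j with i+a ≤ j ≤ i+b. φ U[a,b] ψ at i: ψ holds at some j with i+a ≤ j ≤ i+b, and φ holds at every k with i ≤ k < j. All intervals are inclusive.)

Evaluate at each i in [0,4]:
  i=0: ✗ (no rhs in [0,1])
  i=1: ✗ (no rhs in [1,2])
  i=2: ✗ (no rhs in [2,3])
  i=3: ✓ (rhs at j=4; lhs holds on [3,3])
  i=4: ✓ (rhs at j=4)

3, 4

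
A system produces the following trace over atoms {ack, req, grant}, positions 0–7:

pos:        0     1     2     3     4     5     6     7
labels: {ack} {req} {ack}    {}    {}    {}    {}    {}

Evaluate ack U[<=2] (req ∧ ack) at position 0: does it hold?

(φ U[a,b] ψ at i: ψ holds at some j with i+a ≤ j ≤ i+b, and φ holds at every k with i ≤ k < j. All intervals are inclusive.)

Need some j in [0,2] with (req ∧ ack), and ack at every k in [0,j-1].
  j=0: (req ∧ ack) false.
  j=1: (req ∧ ack) false.
  j=2: (req ∧ ack) false.
No j in the window works → until fails.

No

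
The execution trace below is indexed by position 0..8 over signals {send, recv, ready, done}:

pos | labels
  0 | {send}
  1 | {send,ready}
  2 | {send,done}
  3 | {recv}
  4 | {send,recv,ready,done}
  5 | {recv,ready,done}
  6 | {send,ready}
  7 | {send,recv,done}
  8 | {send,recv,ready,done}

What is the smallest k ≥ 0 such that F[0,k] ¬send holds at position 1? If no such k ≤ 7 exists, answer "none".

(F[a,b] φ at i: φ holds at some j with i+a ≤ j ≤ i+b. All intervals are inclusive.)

2

Scan j = 1,2,… for ¬send:
  j=1: fails
  j=2: fails
  j=3: holds
First hit at j=3, so smallest k = 3-1 = 2.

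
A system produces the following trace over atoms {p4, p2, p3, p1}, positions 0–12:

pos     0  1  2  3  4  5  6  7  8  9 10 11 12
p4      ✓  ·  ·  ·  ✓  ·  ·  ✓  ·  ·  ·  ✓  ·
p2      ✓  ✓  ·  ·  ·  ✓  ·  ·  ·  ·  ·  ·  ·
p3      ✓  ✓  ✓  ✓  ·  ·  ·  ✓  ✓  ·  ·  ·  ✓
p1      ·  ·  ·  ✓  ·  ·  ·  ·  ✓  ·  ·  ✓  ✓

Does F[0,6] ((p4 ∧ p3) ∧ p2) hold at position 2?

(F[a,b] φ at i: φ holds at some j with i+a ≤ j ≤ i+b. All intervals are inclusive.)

No

Check ((p4 ∧ p3) ∧ p2) at each j in [2,8]:
  j=2: false
  j=3: false
  j=4: false
  j=5: false
  j=6: false
  j=7: false
  j=8: false
No position in the window satisfies it → formula fails.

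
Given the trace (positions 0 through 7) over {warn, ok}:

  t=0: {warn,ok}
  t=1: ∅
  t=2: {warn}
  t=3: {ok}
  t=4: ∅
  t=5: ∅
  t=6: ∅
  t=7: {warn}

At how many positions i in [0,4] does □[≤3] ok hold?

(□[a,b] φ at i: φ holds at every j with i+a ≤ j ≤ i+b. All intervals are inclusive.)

0

Evaluate at each i in [0,4]:
  i=0: ✗ (fails at j=1)
  i=1: ✗ (fails at j=1)
  i=2: ✗ (fails at j=2)
  i=3: ✗ (fails at j=4)
  i=4: ✗ (fails at j=4)
Positions where it holds: {} → 0.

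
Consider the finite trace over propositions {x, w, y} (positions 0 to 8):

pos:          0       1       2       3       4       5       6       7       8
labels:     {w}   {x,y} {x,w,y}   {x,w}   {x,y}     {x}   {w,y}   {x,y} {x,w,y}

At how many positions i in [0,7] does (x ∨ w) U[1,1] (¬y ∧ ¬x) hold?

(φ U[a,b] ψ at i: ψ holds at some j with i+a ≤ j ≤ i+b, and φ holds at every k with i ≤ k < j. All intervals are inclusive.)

Evaluate at each i in [0,7]:
  i=0: ✗ (no rhs in [1,1])
  i=1: ✗ (no rhs in [2,2])
  i=2: ✗ (no rhs in [3,3])
  i=3: ✗ (no rhs in [4,4])
  i=4: ✗ (no rhs in [5,5])
  i=5: ✗ (no rhs in [6,6])
  i=6: ✗ (no rhs in [7,7])
  i=7: ✗ (no rhs in [8,8])
Positions where it holds: {} → 0.

0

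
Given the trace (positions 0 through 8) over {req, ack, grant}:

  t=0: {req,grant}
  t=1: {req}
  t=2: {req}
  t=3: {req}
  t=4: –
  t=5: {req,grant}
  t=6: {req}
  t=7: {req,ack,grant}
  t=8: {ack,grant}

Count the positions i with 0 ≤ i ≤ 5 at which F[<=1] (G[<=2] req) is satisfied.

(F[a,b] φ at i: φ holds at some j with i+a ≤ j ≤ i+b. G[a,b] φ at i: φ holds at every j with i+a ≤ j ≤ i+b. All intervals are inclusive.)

Evaluate at each i in [0,5]:
  i=0: ✓ (witness j=0)
  i=1: ✓ (witness j=1)
  i=2: ✗ (none in [2,3])
  i=3: ✗ (none in [3,4])
  i=4: ✓ (witness j=5)
  i=5: ✓ (witness j=5)
Positions where it holds: {0, 1, 4, 5} → 4.

4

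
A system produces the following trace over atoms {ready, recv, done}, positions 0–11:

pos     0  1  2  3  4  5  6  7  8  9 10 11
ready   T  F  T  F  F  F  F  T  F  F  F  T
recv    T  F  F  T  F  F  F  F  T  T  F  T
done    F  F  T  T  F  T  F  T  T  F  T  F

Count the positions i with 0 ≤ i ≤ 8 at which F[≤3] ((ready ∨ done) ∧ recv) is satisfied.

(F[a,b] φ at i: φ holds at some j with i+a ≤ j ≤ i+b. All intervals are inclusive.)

Evaluate at each i in [0,8]:
  i=0: ✓ (witness j=0)
  i=1: ✓ (witness j=3)
  i=2: ✓ (witness j=3)
  i=3: ✓ (witness j=3)
  i=4: ✗ (none in [4,7])
  i=5: ✓ (witness j=8)
  i=6: ✓ (witness j=8)
  i=7: ✓ (witness j=8)
  i=8: ✓ (witness j=8)
Positions where it holds: {0, 1, 2, 3, 5, 6, 7, 8} → 8.

8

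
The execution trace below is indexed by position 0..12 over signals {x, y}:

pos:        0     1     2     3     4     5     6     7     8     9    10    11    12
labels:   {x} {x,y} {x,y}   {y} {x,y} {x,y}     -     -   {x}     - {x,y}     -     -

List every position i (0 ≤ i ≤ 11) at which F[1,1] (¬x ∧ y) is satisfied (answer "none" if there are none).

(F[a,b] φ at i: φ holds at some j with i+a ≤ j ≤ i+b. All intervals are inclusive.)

2

Evaluate at each i in [0,11]:
  i=0: ✗ (none in [1,1])
  i=1: ✗ (none in [2,2])
  i=2: ✓ (witness j=3)
  i=3: ✗ (none in [4,4])
  i=4: ✗ (none in [5,5])
  i=5: ✗ (none in [6,6])
  i=6: ✗ (none in [7,7])
  i=7: ✗ (none in [8,8])
  i=8: ✗ (none in [9,9])
  i=9: ✗ (none in [10,10])
  i=10: ✗ (none in [11,11])
  i=11: ✗ (none in [12,12])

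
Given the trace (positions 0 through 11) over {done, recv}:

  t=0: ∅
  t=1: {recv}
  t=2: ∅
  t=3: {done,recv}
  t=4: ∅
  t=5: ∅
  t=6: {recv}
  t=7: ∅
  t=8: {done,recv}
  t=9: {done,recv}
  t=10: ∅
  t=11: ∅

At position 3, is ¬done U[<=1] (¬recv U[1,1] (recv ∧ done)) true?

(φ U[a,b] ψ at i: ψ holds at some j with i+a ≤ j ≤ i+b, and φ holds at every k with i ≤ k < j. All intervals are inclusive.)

Need some j in [3,4] with (¬recv U[1,1] (recv ∧ done)), and ¬done at every k in [3,j-1].
  j=3: (¬recv U[1,1] (recv ∧ done)) — fails.
  j=4: (¬recv U[1,1] (recv ∧ done)) — fails.
No j in the window works → until fails.

False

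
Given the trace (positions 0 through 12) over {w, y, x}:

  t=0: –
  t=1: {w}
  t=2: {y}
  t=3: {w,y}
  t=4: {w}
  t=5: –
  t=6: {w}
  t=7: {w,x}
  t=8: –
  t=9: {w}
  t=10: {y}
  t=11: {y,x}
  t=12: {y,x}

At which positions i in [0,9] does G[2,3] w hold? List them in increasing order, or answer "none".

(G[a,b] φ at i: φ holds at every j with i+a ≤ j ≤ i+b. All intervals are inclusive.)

1, 4

Evaluate at each i in [0,9]:
  i=0: ✗ (fails at j=2)
  i=1: ✓ (all of [3,4])
  i=2: ✗ (fails at j=5)
  i=3: ✗ (fails at j=5)
  i=4: ✓ (all of [6,7])
  i=5: ✗ (fails at j=8)
  i=6: ✗ (fails at j=8)
  i=7: ✗ (fails at j=10)
  i=8: ✗ (fails at j=10)
  i=9: ✗ (fails at j=11)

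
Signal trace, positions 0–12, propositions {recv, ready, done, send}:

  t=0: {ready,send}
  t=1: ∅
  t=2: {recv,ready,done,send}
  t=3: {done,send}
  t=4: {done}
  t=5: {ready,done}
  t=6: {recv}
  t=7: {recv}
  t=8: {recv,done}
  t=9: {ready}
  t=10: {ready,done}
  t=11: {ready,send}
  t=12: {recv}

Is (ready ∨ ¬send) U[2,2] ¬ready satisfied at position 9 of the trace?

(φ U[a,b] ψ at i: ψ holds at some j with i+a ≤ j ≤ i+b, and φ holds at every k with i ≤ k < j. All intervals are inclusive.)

No

Need some j in [11,11] with ¬ready, and (ready ∨ ¬send) at every k in [9,j-1].
  j=11: ¬ready false.
No j in the window works → until fails.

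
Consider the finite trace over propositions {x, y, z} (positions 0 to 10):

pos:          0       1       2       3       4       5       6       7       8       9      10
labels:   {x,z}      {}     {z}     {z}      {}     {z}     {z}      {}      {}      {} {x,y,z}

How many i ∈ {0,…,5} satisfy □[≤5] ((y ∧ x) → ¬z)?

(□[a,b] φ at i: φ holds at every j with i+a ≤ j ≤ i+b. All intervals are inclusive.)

Evaluate at each i in [0,5]:
  i=0: ✓ (all of [0,5])
  i=1: ✓ (all of [1,6])
  i=2: ✓ (all of [2,7])
  i=3: ✓ (all of [3,8])
  i=4: ✓ (all of [4,9])
  i=5: ✗ (fails at j=10)
Positions where it holds: {0, 1, 2, 3, 4} → 5.

5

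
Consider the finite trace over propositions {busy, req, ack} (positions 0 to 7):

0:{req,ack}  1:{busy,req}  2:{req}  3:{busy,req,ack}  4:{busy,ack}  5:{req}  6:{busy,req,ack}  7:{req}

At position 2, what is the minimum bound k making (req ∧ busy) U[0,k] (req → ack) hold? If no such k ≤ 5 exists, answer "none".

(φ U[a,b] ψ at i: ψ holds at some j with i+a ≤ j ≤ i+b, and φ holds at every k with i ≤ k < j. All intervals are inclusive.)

Need earliest j ≥ 2 with (req → ack), and (req ∧ busy) at every k in [2,j-1].
  j=2: rhs fails.
  j=3: rhs holds but lhs fails at k=2.
  j=4: rhs holds but lhs fails at k=2.
  j=5: rhs fails.
  j=6: rhs holds but lhs fails at k=2.
  j=7: rhs fails.
No witness within the range → none.

none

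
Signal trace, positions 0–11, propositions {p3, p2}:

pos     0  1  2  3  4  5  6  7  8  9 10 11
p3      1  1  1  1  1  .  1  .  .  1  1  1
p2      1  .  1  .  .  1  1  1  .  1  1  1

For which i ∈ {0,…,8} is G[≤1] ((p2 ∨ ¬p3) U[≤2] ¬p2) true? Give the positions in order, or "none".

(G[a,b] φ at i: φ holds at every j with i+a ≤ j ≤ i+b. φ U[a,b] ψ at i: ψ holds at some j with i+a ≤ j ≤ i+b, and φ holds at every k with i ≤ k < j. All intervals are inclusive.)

0, 1, 2, 3, 6, 7

Evaluate at each i in [0,8]:
  i=0: ✓ (all of [0,1])
  i=1: ✓ (all of [1,2])
  i=2: ✓ (all of [2,3])
  i=3: ✓ (all of [3,4])
  i=4: ✗ (fails at j=5)
  i=5: ✗ (fails at j=5)
  i=6: ✓ (all of [6,7])
  i=7: ✓ (all of [7,8])
  i=8: ✗ (fails at j=9)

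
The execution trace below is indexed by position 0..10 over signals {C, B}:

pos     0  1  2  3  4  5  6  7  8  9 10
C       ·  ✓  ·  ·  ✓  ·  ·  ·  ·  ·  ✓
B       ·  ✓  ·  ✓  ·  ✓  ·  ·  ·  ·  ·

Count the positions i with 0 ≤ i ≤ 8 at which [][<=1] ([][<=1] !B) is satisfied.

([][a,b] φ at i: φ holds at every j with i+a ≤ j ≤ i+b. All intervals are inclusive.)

3

Evaluate at each i in [0,8]:
  i=0: ✗ (fails at j=0)
  i=1: ✗ (fails at j=1)
  i=2: ✗ (fails at j=2)
  i=3: ✗ (fails at j=3)
  i=4: ✗ (fails at j=4)
  i=5: ✗ (fails at j=5)
  i=6: ✓ (all of [6,7])
  i=7: ✓ (all of [7,8])
  i=8: ✓ (all of [8,9])
Positions where it holds: {6, 7, 8} → 3.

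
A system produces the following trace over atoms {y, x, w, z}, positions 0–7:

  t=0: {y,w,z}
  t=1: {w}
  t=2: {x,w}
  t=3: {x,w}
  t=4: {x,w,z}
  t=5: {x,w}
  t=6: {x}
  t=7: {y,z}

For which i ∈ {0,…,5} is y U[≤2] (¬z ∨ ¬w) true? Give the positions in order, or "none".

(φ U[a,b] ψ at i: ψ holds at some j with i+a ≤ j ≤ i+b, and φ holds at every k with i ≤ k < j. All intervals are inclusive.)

0, 1, 2, 3, 5

Evaluate at each i in [0,5]:
  i=0: ✓ (rhs at j=1; lhs holds on [0,0])
  i=1: ✓ (rhs at j=1)
  i=2: ✓ (rhs at j=2)
  i=3: ✓ (rhs at j=3)
  i=4: ✗ (lhs fails at k=4 before rhs at j=5)
  i=5: ✓ (rhs at j=5)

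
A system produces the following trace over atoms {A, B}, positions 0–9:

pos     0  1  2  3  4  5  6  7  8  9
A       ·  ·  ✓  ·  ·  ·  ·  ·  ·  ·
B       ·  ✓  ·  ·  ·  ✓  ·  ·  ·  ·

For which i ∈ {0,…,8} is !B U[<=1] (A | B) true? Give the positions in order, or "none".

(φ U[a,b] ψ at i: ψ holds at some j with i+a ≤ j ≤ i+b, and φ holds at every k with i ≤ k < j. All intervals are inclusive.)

0, 1, 2, 4, 5

Evaluate at each i in [0,8]:
  i=0: ✓ (rhs at j=1; lhs holds on [0,0])
  i=1: ✓ (rhs at j=1)
  i=2: ✓ (rhs at j=2)
  i=3: ✗ (no rhs in [3,4])
  i=4: ✓ (rhs at j=5; lhs holds on [4,4])
  i=5: ✓ (rhs at j=5)
  i=6: ✗ (no rhs in [6,7])
  i=7: ✗ (no rhs in [7,8])
  i=8: ✗ (no rhs in [8,9])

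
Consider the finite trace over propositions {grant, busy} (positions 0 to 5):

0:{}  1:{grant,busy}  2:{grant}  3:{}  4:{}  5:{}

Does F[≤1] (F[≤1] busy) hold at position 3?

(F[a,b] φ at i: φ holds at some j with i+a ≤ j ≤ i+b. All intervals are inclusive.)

Check F[≤1] busy at each j in [3,4]:
  j=3: fails (none in [3,4])
  j=4: fails (none in [4,5])
No position in the window satisfies it → formula fails.

No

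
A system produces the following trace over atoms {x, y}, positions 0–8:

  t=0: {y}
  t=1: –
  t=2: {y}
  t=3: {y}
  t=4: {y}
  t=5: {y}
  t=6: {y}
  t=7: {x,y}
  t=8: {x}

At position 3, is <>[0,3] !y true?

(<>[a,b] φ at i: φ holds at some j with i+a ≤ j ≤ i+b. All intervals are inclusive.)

No

Check !y at each j in [3,6]:
  j=3: false
  j=4: false
  j=5: false
  j=6: false
No position in the window satisfies it → formula fails.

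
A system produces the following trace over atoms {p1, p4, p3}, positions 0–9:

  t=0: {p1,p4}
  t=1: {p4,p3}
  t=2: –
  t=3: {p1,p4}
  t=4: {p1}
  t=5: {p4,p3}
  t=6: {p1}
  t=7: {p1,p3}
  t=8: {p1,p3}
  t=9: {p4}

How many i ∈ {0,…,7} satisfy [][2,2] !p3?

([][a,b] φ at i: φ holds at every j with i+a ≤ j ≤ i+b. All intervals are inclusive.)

Evaluate at each i in [0,7]:
  i=0: ✓ (all of [2,2])
  i=1: ✓ (all of [3,3])
  i=2: ✓ (all of [4,4])
  i=3: ✗ (fails at j=5)
  i=4: ✓ (all of [6,6])
  i=5: ✗ (fails at j=7)
  i=6: ✗ (fails at j=8)
  i=7: ✓ (all of [9,9])
Positions where it holds: {0, 1, 2, 4, 7} → 5.

5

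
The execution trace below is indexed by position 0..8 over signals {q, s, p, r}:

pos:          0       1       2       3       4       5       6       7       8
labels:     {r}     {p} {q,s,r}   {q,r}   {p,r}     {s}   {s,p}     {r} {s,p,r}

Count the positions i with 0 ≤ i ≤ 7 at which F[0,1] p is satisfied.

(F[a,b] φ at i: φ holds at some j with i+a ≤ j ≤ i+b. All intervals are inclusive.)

7

Evaluate at each i in [0,7]:
  i=0: ✓ (witness j=1)
  i=1: ✓ (witness j=1)
  i=2: ✗ (none in [2,3])
  i=3: ✓ (witness j=4)
  i=4: ✓ (witness j=4)
  i=5: ✓ (witness j=6)
  i=6: ✓ (witness j=6)
  i=7: ✓ (witness j=8)
Positions where it holds: {0, 1, 3, 4, 5, 6, 7} → 7.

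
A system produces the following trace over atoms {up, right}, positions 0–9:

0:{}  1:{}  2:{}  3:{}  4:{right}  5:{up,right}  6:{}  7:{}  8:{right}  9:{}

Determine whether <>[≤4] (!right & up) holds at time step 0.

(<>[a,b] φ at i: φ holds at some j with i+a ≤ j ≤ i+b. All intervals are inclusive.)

Check (!right & up) at each j in [0,4]:
  j=0: false
  j=1: false
  j=2: false
  j=3: false
  j=4: false
No position in the window satisfies it → formula fails.

No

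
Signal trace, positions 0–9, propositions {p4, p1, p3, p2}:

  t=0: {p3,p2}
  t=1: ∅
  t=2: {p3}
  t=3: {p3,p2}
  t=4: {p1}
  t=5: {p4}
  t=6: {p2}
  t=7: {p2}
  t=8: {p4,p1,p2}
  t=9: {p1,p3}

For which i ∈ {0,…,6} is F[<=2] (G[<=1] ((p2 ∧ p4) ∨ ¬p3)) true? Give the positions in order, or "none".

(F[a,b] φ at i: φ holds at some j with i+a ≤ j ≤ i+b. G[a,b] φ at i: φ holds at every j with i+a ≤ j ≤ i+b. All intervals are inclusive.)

Evaluate at each i in [0,6]:
  i=0: ✗ (none in [0,2])
  i=1: ✗ (none in [1,3])
  i=2: ✓ (witness j=4)
  i=3: ✓ (witness j=4)
  i=4: ✓ (witness j=4)
  i=5: ✓ (witness j=5)
  i=6: ✓ (witness j=6)

2, 3, 4, 5, 6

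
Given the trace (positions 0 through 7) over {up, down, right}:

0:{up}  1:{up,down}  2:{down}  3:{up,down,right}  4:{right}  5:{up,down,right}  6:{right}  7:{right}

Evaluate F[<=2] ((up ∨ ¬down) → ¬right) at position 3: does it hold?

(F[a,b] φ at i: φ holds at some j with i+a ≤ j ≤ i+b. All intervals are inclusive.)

Check ((up ∨ ¬down) → ¬right) at each j in [3,5]:
  j=3: false
  j=4: false
  j=5: false
No position in the window satisfies it → formula fails.

False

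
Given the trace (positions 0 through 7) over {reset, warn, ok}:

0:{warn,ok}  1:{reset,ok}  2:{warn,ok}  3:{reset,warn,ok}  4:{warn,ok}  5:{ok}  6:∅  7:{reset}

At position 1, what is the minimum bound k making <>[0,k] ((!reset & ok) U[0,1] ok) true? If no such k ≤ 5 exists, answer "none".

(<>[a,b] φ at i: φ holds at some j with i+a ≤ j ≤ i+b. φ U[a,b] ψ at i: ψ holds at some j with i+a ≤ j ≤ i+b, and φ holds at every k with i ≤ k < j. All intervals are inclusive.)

0

Scan j = 1,2,… for ((!reset & ok) U[0,1] ok):
  j=1: holds
First hit at j=1, so smallest k = 1-1 = 0.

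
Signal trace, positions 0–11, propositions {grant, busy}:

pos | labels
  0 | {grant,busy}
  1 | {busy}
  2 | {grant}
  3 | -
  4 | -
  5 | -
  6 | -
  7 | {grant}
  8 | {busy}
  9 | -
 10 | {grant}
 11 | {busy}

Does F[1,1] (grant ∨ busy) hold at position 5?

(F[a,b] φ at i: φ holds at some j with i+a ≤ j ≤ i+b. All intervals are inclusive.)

Check (grant ∨ busy) at each j in [6,6]:
  j=6: false
No position in the window satisfies it → formula fails.

Does not hold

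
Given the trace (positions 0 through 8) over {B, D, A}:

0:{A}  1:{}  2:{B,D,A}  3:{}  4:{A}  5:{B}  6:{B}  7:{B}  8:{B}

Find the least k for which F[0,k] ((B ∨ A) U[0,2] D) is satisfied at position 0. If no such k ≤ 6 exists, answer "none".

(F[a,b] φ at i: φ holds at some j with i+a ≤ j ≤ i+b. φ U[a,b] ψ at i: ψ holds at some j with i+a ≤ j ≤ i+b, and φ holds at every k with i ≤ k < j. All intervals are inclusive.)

2

Scan j = 0,1,… for ((B ∨ A) U[0,2] D):
  j=0: fails
  j=1: fails
  j=2: holds
First hit at j=2, so smallest k = 2-0 = 2.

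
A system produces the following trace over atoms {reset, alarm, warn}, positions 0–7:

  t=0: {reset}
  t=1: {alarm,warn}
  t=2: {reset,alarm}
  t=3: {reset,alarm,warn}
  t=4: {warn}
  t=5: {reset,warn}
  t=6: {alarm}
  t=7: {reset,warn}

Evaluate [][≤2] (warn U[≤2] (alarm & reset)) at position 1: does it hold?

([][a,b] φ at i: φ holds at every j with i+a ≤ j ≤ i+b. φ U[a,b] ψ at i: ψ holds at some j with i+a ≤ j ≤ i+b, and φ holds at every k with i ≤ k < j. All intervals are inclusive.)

Check (warn U[≤2] (alarm & reset)) at every j in [1,3]:
  j=1: holds
  j=2: holds
  j=3: holds
All positions satisfy it → formula holds.

Holds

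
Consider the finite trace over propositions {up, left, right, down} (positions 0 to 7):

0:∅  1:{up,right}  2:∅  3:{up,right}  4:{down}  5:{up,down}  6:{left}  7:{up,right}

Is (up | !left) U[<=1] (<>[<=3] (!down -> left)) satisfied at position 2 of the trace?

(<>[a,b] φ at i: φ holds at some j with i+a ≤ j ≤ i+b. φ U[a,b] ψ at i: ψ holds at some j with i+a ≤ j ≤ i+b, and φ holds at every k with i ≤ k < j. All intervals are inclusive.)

Need some j in [2,3] with <>[<=3] (!down -> left), and (up | !left) at every k in [2,j-1].
  j=2: <>[<=3] (!down -> left) holds; no prefix to check → satisfied.

True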